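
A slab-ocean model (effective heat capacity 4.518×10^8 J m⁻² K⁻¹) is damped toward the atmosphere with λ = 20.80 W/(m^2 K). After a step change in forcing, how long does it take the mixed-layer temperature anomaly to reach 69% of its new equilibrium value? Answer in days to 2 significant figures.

290 days

Areal heat capacity C = 4.518×10^8 J m⁻² K⁻¹ (given).
τ = C / λ = 4.52×10^8 / 20.80 = 2.17×10^7 s.
Fraction reached: 1 − e^(−t/τ) = 0.69 ⇒ t = −τ ln(1 − 0.69) = τ × 1.17.
t = 2.54×10^7 s = 294 days.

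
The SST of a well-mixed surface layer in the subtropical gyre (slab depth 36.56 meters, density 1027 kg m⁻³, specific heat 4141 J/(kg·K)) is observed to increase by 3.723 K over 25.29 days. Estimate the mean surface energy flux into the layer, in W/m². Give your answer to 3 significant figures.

265

Areal heat capacity C = ρ c_p D = 1027 × 4141 × 36.56 = 1.55×10^8 J/(m^2 K).
Required heat per unit area: Q = C ΔT = 1.55×10^8 × 3.723 = 5.79×10^8 J/m².
Flux F = Q / Δt = 5.79×10^8 / 2.19×10^6 s = 265 W/m².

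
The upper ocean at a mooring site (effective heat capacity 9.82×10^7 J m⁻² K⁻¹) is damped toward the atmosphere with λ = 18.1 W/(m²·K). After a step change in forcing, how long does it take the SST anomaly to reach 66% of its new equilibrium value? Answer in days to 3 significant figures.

67.7 days

Areal heat capacity C = 9.82×10^7 J m⁻² K⁻¹ (given).
τ = C / λ = 9.82×10^7 / 18.1 = 5.43×10^6 s.
Fraction reached: 1 − e^(−t/τ) = 0.66 ⇒ t = −τ ln(1 − 0.66) = τ × 1.08.
t = 5.85×10^6 s = 67.7 days.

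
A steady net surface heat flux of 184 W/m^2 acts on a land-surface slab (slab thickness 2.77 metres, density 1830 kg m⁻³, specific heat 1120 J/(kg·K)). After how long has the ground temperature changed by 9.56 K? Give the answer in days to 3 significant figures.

Areal heat capacity C = ρ c_p D = 1830 × 1120 × 2.77 = 5.68×10^6 J/(m^2 K).
Time required: Δt = C ΔT / F = 5.68×10^6 × 9.56 / 184 = 2.95×10^5 s.
In days: 2.95×10^5 s / (86400 s/day) = 3.41 days.

3.41 days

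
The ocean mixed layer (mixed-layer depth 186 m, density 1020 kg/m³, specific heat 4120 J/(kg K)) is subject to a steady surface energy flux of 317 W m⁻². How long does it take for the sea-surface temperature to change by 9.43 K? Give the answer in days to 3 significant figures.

Areal heat capacity C = ρ c_p D = 1020 × 4120 × 186 = 7.82×10^8 J/(m^2 K).
Time required: Δt = C ΔT / F = 7.82×10^8 × 9.43 / 317 = 2.33×10^7 s.
In days: 2.33×10^7 s / (86400 s/day) = 269 days.

269 days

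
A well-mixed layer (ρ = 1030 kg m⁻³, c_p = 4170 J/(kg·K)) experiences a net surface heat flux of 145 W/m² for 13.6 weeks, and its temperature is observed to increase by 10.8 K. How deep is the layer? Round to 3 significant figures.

25.7 m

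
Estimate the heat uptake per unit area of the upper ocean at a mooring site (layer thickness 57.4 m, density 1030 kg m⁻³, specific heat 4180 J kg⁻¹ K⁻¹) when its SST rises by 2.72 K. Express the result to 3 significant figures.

6.72×10^8

Areal heat capacity C = ρ c_p D = 1030 × 4180 × 57.4 = 2.47×10^8 J/(m^2 K).
ΔQ = C ΔT = 2.47×10^8 × 2.72 = 6.72×10^8 J/m².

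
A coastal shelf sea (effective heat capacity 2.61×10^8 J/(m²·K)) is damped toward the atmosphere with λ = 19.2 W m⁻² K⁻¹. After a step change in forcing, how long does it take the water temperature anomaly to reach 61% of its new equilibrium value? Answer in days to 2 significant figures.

150 days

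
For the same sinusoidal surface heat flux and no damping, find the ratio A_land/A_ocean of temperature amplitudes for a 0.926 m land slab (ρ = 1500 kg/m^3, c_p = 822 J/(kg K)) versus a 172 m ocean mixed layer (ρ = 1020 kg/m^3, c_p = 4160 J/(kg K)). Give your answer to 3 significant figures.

639

C_ocean = 1020 × 4160 × 172 = 7.30×10^8 J/(m²·K).
C_land = 1500 × 822 × 0.926 = 1.14×10^6 J/(m²·K).
Undamped amplitude ∝ 1/C, so A_land/A_ocean = C_ocean/C_land = 639.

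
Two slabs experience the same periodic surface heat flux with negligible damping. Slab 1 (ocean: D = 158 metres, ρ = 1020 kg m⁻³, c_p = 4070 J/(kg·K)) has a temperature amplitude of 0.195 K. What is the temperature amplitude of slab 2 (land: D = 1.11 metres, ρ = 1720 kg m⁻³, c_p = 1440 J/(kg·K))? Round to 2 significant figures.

C_ocean = 6.56×10^8 J/(m²·K); C_land = 2.75×10^6 J/(m²·K).
A ∝ 1/C ⇒ A_land = A_ocean × C_ocean/C_land = 0.195 × 239 = 46.5 K.

47 K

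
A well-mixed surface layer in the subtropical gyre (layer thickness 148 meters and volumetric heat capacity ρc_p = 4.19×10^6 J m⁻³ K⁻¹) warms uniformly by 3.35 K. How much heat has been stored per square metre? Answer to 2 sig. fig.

2.1×10^9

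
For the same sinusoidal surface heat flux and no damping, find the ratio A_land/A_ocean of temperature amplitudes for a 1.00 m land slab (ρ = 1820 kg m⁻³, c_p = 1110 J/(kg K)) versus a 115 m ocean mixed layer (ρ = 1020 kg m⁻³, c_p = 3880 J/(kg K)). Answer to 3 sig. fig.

C_ocean = 1020 × 3880 × 115 = 4.55×10^8 J/(m²·K).
C_land = 1820 × 1110 × 1.00 = 2.02×10^6 J/(m²·K).
Undamped amplitude ∝ 1/C, so A_land/A_ocean = C_ocean/C_land = 225.

225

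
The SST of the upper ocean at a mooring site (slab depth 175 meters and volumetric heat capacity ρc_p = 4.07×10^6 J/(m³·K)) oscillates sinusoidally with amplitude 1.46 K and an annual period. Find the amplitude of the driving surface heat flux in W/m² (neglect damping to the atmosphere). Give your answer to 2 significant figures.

210

Areal heat capacity C = ρc_p × D = 4.07×10^6 × 175 = 7.12×10^8 J/(m^2 K).
ω = 2π / 3.15×10^7 s = 1.99×10^-7 s⁻¹.
Cω = 7.12×10^8 × 1.99×10^-7 = 142 W/(m²·K).
F₀ = A × Cω = 1.46 × 142 = 207 W/m².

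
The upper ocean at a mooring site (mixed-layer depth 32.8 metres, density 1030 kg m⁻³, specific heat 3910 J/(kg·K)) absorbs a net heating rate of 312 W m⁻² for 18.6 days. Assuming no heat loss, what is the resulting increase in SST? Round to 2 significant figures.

3.8 K

Areal heat capacity C = ρ c_p D = 1030 × 3910 × 32.8 = 1.32×10^8 J/(m²·K).
Net heat input Q = F Δt = 312 × (18.6 days × 86400 s/day) = 5.01×10^8 J/m².
ΔT = Q / C = 5.01×10^8 / 1.32×10^8 = 3.80 K.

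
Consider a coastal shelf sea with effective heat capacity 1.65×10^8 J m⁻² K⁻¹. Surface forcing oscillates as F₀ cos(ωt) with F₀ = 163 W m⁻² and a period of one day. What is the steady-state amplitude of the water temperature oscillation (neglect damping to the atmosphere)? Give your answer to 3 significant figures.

Areal heat capacity C = 1.65×10^8 J m⁻² K⁻¹ (given).
Angular frequency ω = 2π / T = 2π / 86400 s = 7.27×10^-5 s⁻¹.
Cω = 1.65×10^8 × 7.27×10^-5 = 12000 W/(m²·K).
Amplitude A = F₀ / (Cω) = 163 / 12000 = 0.0136 K.

0.0136 K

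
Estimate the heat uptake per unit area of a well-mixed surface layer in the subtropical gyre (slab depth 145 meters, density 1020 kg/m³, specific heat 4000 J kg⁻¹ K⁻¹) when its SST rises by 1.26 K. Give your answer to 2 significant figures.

7.5×10^8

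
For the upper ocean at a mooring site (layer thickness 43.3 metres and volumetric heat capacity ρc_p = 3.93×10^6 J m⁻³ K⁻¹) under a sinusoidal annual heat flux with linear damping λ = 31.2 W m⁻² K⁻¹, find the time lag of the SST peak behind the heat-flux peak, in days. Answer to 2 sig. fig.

Areal heat capacity C = ρc_p × D = 3.93×10^6 × 43.3 = 1.70×10^8 J/(m²·K).
ω = 2π / 3.15×10^7 s = 1.99×10^-7 s⁻¹.
Phase lag φ = arctan(Cω/λ) = arctan(33.9/31.2) = 0.827 rad.
Time lag = φ / ω = 0.827 / 1.99×10^-7 = 4.15×10^6 s = 48.0 days.

48 days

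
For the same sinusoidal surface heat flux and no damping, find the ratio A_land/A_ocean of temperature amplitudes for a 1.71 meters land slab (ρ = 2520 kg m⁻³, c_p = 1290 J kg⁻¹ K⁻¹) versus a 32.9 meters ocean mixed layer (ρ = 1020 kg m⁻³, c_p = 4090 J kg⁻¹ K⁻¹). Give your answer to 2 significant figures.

25

C_ocean = 1020 × 4090 × 32.9 = 1.37×10^8 J/(m²·K).
C_land = 2520 × 1290 × 1.71 = 5.56×10^6 J/(m²·K).
Undamped amplitude ∝ 1/C, so A_land/A_ocean = C_ocean/C_land = 24.7.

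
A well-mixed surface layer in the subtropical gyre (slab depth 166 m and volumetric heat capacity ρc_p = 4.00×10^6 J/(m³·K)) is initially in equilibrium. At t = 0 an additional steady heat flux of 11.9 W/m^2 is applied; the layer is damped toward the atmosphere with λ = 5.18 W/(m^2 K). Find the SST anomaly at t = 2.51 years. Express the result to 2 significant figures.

Areal heat capacity C = ρc_p × D = 4.00×10^6 × 166 = 6.64×10^8 J/(m²·K).
τ = C / λ = 6.64×10^8 / 5.18 = 1.28×10^8 s.
Equilibrium anomaly ΔT_eq = F / λ = 11.9 / 5.18 = 2.30 K.
t = 2.51 years = 7.92×10^7 s, so t/τ = 0.618.
ΔT(t) = ΔT_eq (1 − e^(−t/τ)) = 2.30 × (1 − e^−0.618) = 1.06 K.

1.1 K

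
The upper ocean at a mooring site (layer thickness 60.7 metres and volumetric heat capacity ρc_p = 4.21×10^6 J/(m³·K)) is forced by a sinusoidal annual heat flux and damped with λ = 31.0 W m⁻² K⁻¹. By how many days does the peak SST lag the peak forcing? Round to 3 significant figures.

59.5 days

Areal heat capacity C = ρc_p × D = 4.21×10^6 × 60.7 = 2.56×10^8 J/(m²·K).
ω = 2π / 3.15×10^7 s = 1.99×10^-7 s⁻¹.
Phase lag φ = arctan(Cω/λ) = arctan(50.9/31.0) = 1.02 rad.
Time lag = φ / ω = 1.02 / 1.99×10^-7 = 5.14×10^6 s = 59.5 days.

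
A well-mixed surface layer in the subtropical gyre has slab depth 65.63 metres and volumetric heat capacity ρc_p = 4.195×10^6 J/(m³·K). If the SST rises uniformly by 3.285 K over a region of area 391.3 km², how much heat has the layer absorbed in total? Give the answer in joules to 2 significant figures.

3.5×10^17 J

Areal heat capacity C = ρc_p × D = 4.195×10^6 × 65.63 = 2.75×10^8 J/(m²·K).
Heat per unit area: q = C ΔT = 2.75×10^8 × 3.285 = 9.04×10^8 J/m².
Total heat: Q = q × A = 9.04×10^8 × (391.3 × 10⁶ m²) = 3.54×10^17 J.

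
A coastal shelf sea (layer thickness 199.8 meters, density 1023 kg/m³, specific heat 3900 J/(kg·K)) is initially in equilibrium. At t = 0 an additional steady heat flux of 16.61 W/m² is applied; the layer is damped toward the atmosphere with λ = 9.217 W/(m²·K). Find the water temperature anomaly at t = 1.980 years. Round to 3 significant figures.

0.927 K

Areal heat capacity C = ρ c_p D = 1023 × 3900 × 199.8 = 7.97×10^8 J/(m²·K).
τ = C / λ = 7.97×10^8 / 9.217 = 8.65×10^7 s.
Equilibrium anomaly ΔT_eq = F / λ = 16.61 / 9.217 = 1.80 K.
t = 1.980 years = 6.25×10^7 s, so t/τ = 0.722.
ΔT(t) = ΔT_eq (1 − e^(−t/τ)) = 1.80 × (1 − e^−0.722) = 0.927 K.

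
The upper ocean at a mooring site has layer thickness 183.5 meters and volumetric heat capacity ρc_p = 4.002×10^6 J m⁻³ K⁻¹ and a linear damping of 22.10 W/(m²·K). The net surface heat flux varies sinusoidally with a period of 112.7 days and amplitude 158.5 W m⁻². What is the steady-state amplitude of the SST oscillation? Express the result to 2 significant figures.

Areal heat capacity C = ρc_p × D = 4.002×10^6 × 183.5 = 7.34×10^8 J/(m²·K).
Angular frequency ω = 2π / T = 2π / 9.74×10^6 s = 6.45×10^-7 s⁻¹.
√((Cω)² + λ²) = √((474)² + 22.10²) = 474 W/(m²·K).
Amplitude A = F₀ / √((Cω)²+λ²) = 158.5 / 474 = 0.334 K.

0.33 K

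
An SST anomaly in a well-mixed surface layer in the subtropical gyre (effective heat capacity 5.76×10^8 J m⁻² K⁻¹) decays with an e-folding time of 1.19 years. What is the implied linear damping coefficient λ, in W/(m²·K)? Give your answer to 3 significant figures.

15.3

Areal heat capacity C = 5.76×10^8 J m⁻² K⁻¹ (given).
τ = 1.19 years = 3.76×10^7 s.
λ = C / τ = 5.76×10^8 / 3.76×10^7 = 15.3 W/(m²·K).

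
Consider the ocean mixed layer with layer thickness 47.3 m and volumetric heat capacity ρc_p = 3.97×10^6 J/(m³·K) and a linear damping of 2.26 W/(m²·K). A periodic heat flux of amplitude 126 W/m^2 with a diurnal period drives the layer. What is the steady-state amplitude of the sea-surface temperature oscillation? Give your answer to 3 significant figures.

Areal heat capacity C = ρc_p × D = 3.97×10^6 × 47.3 = 1.88×10^8 J m⁻² K⁻¹.
Angular frequency ω = 2π / T = 2π / 86400 s = 7.27×10^-5 s⁻¹.
√((Cω)² + λ²) = √((13700)² + 2.26²) = 13700 W/(m²·K).
Amplitude A = F₀ / √((Cω)²+λ²) = 126 / 13700 = 0.00923 K.

0.00923 K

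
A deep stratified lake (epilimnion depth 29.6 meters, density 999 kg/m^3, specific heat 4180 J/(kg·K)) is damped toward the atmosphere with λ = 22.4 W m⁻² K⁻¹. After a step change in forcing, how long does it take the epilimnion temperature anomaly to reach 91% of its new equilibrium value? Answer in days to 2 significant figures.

Areal heat capacity C = ρ c_p D = 999 × 4180 × 29.6 = 1.24×10^8 J m⁻² K⁻¹.
τ = C / λ = 1.24×10^8 / 22.4 = 5.52×10^6 s.
Fraction reached: 1 − e^(−t/τ) = 0.91 ⇒ t = −τ ln(1 − 0.91) = τ × 2.41.
t = 1.33×10^7 s = 154 days.

150 days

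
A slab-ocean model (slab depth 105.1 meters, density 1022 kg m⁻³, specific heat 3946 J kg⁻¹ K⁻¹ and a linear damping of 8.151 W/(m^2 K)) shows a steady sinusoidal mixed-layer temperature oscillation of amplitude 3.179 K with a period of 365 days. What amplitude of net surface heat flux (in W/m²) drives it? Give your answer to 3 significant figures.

Areal heat capacity C = ρ c_p D = 1022 × 3946 × 105.1 = 4.24×10^8 J/(m^2 K).
ω = 2π / 3.15×10^7 s = 1.99×10^-7 s⁻¹.
√((Cω)² + λ²) = √((84.4)² + 8.151²) = 84.8 W/(m²·K).
F₀ = A × √((Cω)²+λ²) = 3.179 × 84.8 = 270 W/m².

270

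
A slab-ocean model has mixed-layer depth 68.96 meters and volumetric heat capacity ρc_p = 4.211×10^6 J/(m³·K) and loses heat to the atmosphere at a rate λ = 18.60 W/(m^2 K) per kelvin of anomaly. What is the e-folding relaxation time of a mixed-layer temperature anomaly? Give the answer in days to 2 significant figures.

180 days

Areal heat capacity C = ρc_p × D = 4.211×10^6 × 68.96 = 2.90×10^8 J/(m^2 K).
Relaxation time τ = C / λ = 2.90×10^8 / 18.60 = 1.56×10^7 s.
In days: 1.56×10^7 s / (86400 s/day) = 181 days.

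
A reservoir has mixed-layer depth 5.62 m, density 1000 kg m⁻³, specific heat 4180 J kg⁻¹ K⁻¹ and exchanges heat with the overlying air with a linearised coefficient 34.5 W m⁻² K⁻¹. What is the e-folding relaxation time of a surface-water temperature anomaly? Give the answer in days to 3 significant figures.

Areal heat capacity C = ρ c_p D = 1000 × 4180 × 5.62 = 2.35×10^7 J/(m²·K).
Relaxation time τ = C / λ = 2.35×10^7 / 34.5 = 6.81×10^5 s.
In days: 6.81×10^5 s / (86400 s/day) = 7.88 days.

7.88 days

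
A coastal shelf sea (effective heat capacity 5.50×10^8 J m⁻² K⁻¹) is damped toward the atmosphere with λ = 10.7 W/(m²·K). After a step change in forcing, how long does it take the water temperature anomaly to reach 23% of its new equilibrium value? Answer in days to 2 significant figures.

Areal heat capacity C = 5.50×10^8 J m⁻² K⁻¹ (given).
τ = C / λ = 5.50×10^8 / 10.7 = 5.14×10^7 s.
Fraction reached: 1 − e^(−t/τ) = 0.23 ⇒ t = −τ ln(1 − 0.23) = τ × 0.261.
t = 1.34×10^7 s = 155 days.

160 days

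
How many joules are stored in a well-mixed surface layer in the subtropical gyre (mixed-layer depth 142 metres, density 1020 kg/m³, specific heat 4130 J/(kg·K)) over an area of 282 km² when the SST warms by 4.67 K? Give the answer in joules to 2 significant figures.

Areal heat capacity C = ρ c_p D = 1020 × 4130 × 142 = 5.98×10^8 J m⁻² K⁻¹.
Heat per unit area: q = C ΔT = 5.98×10^8 × 4.67 = 2.79×10^9 J/m².
Total heat: Q = q × A = 2.79×10^9 × (282 × 10⁶ m²) = 7.88×10^17 J.

7.9×10^17 J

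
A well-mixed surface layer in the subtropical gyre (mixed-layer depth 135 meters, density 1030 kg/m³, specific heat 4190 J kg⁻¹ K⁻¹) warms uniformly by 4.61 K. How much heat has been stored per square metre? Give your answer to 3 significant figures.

Areal heat capacity C = ρ c_p D = 1030 × 4190 × 135 = 5.83×10^8 J m⁻² K⁻¹.
ΔQ = C ΔT = 5.83×10^8 × 4.61 = 2.69×10^9 J/m².

2.69×10^9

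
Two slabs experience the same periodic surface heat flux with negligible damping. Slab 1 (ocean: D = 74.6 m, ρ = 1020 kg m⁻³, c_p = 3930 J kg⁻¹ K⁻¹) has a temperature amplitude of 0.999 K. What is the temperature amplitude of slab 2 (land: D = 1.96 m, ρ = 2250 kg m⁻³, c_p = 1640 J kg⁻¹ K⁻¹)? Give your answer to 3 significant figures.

C_ocean = 2.99×10^8 J/(m²·K); C_land = 7.23×10^6 J/(m²·K).
A ∝ 1/C ⇒ A_land = A_ocean × C_ocean/C_land = 0.999 × 41.3 = 41.3 K.

41.3 K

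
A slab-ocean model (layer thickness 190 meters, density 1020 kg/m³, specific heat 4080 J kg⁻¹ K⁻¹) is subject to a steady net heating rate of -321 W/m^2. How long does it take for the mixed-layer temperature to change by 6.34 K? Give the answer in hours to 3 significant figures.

Areal heat capacity C = ρ c_p D = 1020 × 4080 × 190 = 7.91×10^8 J/(m^2 K).
Time required: Δt = C ΔT / F = 7.91×10^8 × -6.34 / -321 = 1.56×10^7 s.
In hours: 1.56×10^7 s / (3600 s/hour) = 4340 hours.

4340 hours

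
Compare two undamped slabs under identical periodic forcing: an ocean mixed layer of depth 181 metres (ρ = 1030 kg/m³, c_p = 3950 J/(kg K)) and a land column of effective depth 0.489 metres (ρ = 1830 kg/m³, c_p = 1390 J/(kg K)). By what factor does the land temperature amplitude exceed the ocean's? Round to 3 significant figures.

592

C_ocean = 1030 × 3950 × 181 = 7.36×10^8 J/(m²·K).
C_land = 1830 × 1390 × 0.489 = 1.24×10^6 J/(m²·K).
Undamped amplitude ∝ 1/C, so A_land/A_ocean = C_ocean/C_land = 592.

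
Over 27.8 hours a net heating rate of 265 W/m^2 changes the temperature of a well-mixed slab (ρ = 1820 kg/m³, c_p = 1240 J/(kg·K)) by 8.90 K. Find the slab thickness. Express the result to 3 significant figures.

1.32 m

Heat input Q = F Δt = 265 × 1.00×10^5 s = 2.65×10^7 J/m².
Required areal heat capacity C = Q / ΔT = 2.98×10^6 J/(m²·K).
Depth D = C / (ρ c_p) = 2.98×10^6 / (1820 × 1240) = 1.32 m.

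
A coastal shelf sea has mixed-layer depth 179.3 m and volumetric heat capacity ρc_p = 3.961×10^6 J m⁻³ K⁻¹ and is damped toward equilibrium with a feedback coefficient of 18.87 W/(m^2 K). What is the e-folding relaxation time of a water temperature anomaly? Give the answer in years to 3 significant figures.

Areal heat capacity C = ρc_p × D = 3.961×10^6 × 179.3 = 7.10×10^8 J/(m^2 K).
Relaxation time τ = C / λ = 7.10×10^8 / 18.87 = 3.76×10^7 s.
In years: 3.76×10^7 s / (3.156×10^7 s/year) = 1.19 years.

1.19 years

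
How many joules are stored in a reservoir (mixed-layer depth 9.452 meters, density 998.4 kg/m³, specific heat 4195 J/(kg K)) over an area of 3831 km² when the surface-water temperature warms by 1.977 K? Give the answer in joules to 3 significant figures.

3.00×10^17 J

Areal heat capacity C = ρ c_p D = 998.4 × 4195 × 9.452 = 3.96×10^7 J/(m^2 K).
Heat per unit area: q = C ΔT = 3.96×10^7 × 1.977 = 7.83×10^7 J/m².
Total heat: Q = q × A = 7.83×10^7 × (3831 × 10⁶ m²) = 3.00×10^17 J.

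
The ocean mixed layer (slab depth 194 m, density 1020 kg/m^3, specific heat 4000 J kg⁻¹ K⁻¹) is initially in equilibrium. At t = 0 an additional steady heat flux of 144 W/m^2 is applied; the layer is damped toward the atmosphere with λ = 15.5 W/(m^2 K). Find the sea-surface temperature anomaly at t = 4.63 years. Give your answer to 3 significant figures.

8.76 K

Areal heat capacity C = ρ c_p D = 1020 × 4000 × 194 = 7.92×10^8 J/(m²·K).
τ = C / λ = 7.92×10^8 / 15.5 = 5.11×10^7 s.
Equilibrium anomaly ΔT_eq = F / λ = 144 / 15.5 = 9.29 K.
t = 4.63 years = 1.46×10^8 s, so t/τ = 2.86.
ΔT(t) = ΔT_eq (1 − e^(−t/τ)) = 9.29 × (1 − e^−2.86) = 8.76 K.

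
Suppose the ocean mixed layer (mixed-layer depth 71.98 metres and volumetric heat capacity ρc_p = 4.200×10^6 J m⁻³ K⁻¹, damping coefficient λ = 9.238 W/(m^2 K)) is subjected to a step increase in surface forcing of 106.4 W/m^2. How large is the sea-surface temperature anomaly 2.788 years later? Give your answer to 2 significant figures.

11 K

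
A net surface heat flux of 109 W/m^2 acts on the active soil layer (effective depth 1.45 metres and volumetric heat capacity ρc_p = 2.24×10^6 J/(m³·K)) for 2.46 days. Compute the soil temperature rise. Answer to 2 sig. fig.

Areal heat capacity C = ρc_p × D = 2.24×10^6 × 1.45 = 3.25×10^6 J/(m^2 K).
Net heat input Q = F Δt = 109 × (2.46 days × 86400 s/day) = 2.32×10^7 J/m².
ΔT = Q / C = 2.32×10^7 / 3.25×10^6 = 7.13 K.

7.1 K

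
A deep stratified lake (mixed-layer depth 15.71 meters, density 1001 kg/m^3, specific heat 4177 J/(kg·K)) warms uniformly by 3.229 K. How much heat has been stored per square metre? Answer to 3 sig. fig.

2.12×10^8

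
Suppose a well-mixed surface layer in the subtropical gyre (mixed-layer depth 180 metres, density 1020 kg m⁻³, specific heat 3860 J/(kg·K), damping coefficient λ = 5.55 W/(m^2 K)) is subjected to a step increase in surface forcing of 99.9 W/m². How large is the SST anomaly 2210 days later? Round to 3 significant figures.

Areal heat capacity C = ρ c_p D = 1020 × 3860 × 180 = 7.09×10^8 J/(m^2 K).
τ = C / λ = 7.09×10^8 / 5.55 = 1.28×10^8 s.
Equilibrium anomaly ΔT_eq = F / λ = 99.9 / 5.55 = 18.0 K.
t = 2210 days = 1.91×10^8 s, so t/τ = 1.50.
ΔT(t) = ΔT_eq (1 − e^(−t/τ)) = 18.0 × (1 − e^−1.50) = 14.0 K.

14.0 K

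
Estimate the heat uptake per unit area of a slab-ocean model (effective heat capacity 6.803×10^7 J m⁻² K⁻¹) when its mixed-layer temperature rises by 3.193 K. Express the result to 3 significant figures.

Areal heat capacity C = 6.803×10^7 J m⁻² K⁻¹ (given).
ΔQ = C ΔT = 6.80×10^7 × 3.193 = 2.17×10^8 J/m².

2.17×10^8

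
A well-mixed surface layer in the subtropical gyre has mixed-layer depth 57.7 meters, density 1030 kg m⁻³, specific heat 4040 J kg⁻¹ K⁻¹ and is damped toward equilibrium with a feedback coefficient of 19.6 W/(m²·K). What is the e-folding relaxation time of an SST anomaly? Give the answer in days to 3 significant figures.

Areal heat capacity C = ρ c_p D = 1030 × 4040 × 57.7 = 2.40×10^8 J/(m^2 K).
Relaxation time τ = C / λ = 2.40×10^8 / 19.6 = 1.23×10^7 s.
In days: 1.23×10^7 s / (86400 s/day) = 142 days.

142 days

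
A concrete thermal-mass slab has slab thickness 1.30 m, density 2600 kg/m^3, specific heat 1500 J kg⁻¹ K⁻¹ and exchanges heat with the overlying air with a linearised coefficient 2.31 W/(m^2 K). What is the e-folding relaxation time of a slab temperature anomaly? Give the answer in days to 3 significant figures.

25.4 days

Areal heat capacity C = ρ c_p D = 2600 × 1500 × 1.30 = 5.07×10^6 J/(m²·K).
Relaxation time τ = C / λ = 5.07×10^6 / 2.31 = 2.19×10^6 s.
In days: 2.19×10^6 s / (86400 s/day) = 25.4 days.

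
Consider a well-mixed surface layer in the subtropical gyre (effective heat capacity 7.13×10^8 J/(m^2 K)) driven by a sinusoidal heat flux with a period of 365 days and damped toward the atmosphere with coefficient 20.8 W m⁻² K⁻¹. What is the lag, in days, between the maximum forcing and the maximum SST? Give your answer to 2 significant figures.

83 days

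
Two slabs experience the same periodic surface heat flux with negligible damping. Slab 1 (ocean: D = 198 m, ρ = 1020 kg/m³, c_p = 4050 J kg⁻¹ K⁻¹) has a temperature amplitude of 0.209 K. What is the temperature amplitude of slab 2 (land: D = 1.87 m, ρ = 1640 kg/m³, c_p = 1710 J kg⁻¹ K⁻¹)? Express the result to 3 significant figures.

32.6 K

C_ocean = 8.18×10^8 J/(m²·K); C_land = 5.24×10^6 J/(m²·K).
A ∝ 1/C ⇒ A_land = A_ocean × C_ocean/C_land = 0.209 × 156 = 32.6 K.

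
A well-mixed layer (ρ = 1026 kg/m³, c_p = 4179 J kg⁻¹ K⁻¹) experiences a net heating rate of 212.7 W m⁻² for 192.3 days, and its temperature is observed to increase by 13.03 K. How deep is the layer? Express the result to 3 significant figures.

63.3 m

Heat input Q = F Δt = 212.7 × 1.66×10^7 s = 3.53×10^9 J/m².
Required areal heat capacity C = Q / ΔT = 2.71×10^8 J/(m²·K).
Depth D = C / (ρ c_p) = 2.71×10^8 / (1026 × 4179) = 63.3 m.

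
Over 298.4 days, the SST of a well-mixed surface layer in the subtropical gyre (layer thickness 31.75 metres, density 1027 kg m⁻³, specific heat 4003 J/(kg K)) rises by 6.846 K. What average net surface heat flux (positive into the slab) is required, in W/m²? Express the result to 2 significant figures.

Areal heat capacity C = ρ c_p D = 1027 × 4003 × 31.75 = 1.31×10^8 J/(m²·K).
Required heat per unit area: Q = C ΔT = 1.31×10^8 × 6.846 = 8.94×10^8 J/m².
Flux F = Q / Δt = 8.94×10^8 / 2.58×10^7 s = 34.7 W/m².

35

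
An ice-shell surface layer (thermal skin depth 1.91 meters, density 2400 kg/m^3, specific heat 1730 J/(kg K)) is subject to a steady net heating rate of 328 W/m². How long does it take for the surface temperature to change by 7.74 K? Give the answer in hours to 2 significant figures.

Areal heat capacity C = ρ c_p D = 2400 × 1730 × 1.91 = 7.93×10^6 J m⁻² K⁻¹.
Time required: Δt = C ΔT / F = 7.93×10^6 × 7.74 / 328 = 1.87×10^5 s.
In hours: 1.87×10^5 s / (3600 s/hour) = 52.0 hours.

52 hours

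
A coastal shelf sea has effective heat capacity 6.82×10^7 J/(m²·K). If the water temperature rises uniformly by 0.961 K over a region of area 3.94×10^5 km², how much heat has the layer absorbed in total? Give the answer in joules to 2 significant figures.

Areal heat capacity C = 6.82×10^7 J/(m²·K) (given).
Heat per unit area: q = C ΔT = 6.82×10^7 × 0.961 = 6.55×10^7 J/m².
Total heat: Q = q × A = 6.55×10^7 × (3.94×10^5 × 10⁶ m²) = 2.58×10^19 J.

2.6×10^19 J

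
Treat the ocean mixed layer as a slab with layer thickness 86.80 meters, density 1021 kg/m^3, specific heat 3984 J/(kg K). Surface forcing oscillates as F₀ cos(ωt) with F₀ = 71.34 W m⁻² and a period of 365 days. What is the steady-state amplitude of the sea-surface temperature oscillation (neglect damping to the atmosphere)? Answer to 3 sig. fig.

Areal heat capacity C = ρ c_p D = 1021 × 3984 × 86.80 = 3.53×10^8 J/(m²·K).
Angular frequency ω = 2π / T = 2π / 3.15×10^7 s = 1.99×10^-7 s⁻¹.
Cω = 3.53×10^8 × 1.99×10^-7 = 70.3 W/(m²·K).
Amplitude A = F₀ / (Cω) = 71.34 / 70.3 = 1.01 K.

1.01 K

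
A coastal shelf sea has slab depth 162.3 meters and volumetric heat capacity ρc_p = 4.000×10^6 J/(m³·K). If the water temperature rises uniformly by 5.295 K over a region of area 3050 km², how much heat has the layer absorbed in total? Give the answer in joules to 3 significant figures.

1.05×10^19 J

Areal heat capacity C = ρc_p × D = 4.000×10^6 × 162.3 = 6.49×10^8 J/(m^2 K).
Heat per unit area: q = C ΔT = 6.49×10^8 × 5.295 = 3.44×10^9 J/m².
Total heat: Q = q × A = 3.44×10^9 × (3050 × 10⁶ m²) = 1.05×10^19 J.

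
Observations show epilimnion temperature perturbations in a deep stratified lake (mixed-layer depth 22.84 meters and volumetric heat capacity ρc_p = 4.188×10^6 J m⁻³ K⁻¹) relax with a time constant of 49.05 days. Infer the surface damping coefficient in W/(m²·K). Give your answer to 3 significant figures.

22.6

Areal heat capacity C = ρc_p × D = 4.188×10^6 × 22.84 = 9.57×10^7 J/(m²·K).
τ = 49.05 days = 4.24×10^6 s.
λ = C / τ = 9.57×10^7 / 4.24×10^6 = 22.6 W/(m²·K).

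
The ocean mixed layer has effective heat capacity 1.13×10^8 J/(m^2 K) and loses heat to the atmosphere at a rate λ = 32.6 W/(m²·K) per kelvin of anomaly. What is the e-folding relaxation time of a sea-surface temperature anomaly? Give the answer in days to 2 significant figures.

Areal heat capacity C = 1.13×10^8 J/(m^2 K) (given).
Relaxation time τ = C / λ = 1.13×10^8 / 32.6 = 3.47×10^6 s.
In days: 3.47×10^6 s / (86400 s/day) = 40.1 days.

40 days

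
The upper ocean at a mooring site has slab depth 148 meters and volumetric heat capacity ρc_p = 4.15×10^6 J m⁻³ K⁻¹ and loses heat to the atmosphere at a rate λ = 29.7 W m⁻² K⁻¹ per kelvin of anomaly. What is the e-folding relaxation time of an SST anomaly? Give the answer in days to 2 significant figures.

240 days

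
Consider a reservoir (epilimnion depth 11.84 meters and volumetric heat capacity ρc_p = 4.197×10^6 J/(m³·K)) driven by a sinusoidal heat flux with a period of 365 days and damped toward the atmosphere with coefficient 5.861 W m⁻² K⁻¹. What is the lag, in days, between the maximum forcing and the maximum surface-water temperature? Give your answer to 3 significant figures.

Areal heat capacity C = ρc_p × D = 4.197×10^6 × 11.84 = 4.97×10^7 J/(m²·K).
ω = 2π / 3.15×10^7 s = 1.99×10^-7 s⁻¹.
Phase lag φ = arctan(Cω/λ) = arctan(9.90/5.861) = 1.04 rad.
Time lag = φ / ω = 1.04 / 1.99×10^-7 = 5.20×10^6 s = 60.2 days.

60.2 days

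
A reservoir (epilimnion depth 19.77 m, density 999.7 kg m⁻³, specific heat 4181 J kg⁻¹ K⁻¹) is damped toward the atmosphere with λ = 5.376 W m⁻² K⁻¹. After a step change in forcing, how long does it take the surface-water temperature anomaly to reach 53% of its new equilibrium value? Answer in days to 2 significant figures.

Areal heat capacity C = ρ c_p D = 999.7 × 4181 × 19.77 = 8.26×10^7 J m⁻² K⁻¹.
τ = C / λ = 8.26×10^7 / 5.376 = 1.54×10^7 s.
Fraction reached: 1 − e^(−t/τ) = 0.53 ⇒ t = −τ ln(1 − 0.53) = τ × 0.755.
t = 1.16×10^7 s = 134 days.

130 days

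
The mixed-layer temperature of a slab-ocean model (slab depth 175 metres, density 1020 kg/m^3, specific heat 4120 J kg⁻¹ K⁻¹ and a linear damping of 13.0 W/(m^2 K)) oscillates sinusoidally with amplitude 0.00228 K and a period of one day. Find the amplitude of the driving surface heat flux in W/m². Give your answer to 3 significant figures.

122

Areal heat capacity C = ρ c_p D = 1020 × 4120 × 175 = 7.35×10^8 J/(m²·K).
ω = 2π / 86400 s = 7.27×10^-5 s⁻¹.
√((Cω)² + λ²) = √((53500)² + 13.0²) = 53500 W/(m²·K).
F₀ = A × √((Cω)²+λ²) = 0.00228 × 53500 = 122 W/m².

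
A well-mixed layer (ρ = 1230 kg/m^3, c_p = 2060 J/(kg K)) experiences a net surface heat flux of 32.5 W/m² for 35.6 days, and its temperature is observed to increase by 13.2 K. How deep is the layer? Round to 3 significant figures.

2.99 m

Heat input Q = F Δt = 32.5 × 3.08×10^6 s = 1.00×10^8 J/m².
Required areal heat capacity C = Q / ΔT = 7.57×10^6 J/(m²·K).
Depth D = C / (ρ c_p) = 7.57×10^6 / (1230 × 2060) = 2.99 m.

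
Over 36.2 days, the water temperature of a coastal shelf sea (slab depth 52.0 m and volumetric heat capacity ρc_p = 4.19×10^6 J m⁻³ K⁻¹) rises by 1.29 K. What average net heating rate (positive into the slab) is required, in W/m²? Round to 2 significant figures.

Areal heat capacity C = ρc_p × D = 4.19×10^6 × 52.0 = 2.18×10^8 J/(m²·K).
Required heat per unit area: Q = C ΔT = 2.18×10^8 × 1.29 = 2.81×10^8 J/m².
Flux F = Q / Δt = 2.81×10^8 / 3.13×10^6 s = 89.9 W/m².

90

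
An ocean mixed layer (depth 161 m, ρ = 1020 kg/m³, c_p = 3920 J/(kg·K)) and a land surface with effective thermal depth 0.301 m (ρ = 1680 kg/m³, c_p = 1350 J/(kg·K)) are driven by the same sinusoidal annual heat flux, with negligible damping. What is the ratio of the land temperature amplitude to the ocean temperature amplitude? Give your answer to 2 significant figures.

940

C_ocean = 1020 × 3920 × 161 = 6.44×10^8 J/(m²·K).
C_land = 1680 × 1350 × 0.301 = 6.83×10^5 J/(m²·K).
Undamped amplitude ∝ 1/C, so A_land/A_ocean = C_ocean/C_land = 943.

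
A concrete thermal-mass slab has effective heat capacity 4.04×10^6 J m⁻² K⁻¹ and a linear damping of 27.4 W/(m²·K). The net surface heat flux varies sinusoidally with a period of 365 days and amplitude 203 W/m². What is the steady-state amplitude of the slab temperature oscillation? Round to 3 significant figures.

Areal heat capacity C = 4.04×10^6 J m⁻² K⁻¹ (given).
Angular frequency ω = 2π / T = 2π / 3.15×10^7 s = 1.99×10^-7 s⁻¹.
√((Cω)² + λ²) = √((0.805)² + 27.4²) = 27.4 W/(m²·K).
Amplitude A = F₀ / √((Cω)²+λ²) = 203 / 27.4 = 7.41 K.

7.41 K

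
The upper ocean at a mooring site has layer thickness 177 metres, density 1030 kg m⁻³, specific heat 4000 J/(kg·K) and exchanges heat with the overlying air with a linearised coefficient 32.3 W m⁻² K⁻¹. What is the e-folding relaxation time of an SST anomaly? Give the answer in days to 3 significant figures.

261 days

Areal heat capacity C = ρ c_p D = 1030 × 4000 × 177 = 7.29×10^8 J/(m²·K).
Relaxation time τ = C / λ = 7.29×10^8 / 32.3 = 2.26×10^7 s.
In days: 2.26×10^7 s / (86400 s/day) = 261 days.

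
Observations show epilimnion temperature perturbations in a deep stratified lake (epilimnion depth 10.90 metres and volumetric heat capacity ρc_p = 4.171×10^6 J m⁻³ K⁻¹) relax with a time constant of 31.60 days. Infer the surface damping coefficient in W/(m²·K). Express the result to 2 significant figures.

Areal heat capacity C = ρc_p × D = 4.171×10^6 × 10.90 = 4.55×10^7 J/(m^2 K).
τ = 31.60 days = 2.73×10^6 s.
λ = C / τ = 4.55×10^7 / 2.73×10^6 = 16.7 W/(m²·K).

17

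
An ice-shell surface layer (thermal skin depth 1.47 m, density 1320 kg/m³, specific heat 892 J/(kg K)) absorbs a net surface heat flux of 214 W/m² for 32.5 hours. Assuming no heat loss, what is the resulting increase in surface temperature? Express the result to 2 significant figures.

Areal heat capacity C = ρ c_p D = 1320 × 892 × 1.47 = 1.73×10^6 J m⁻² K⁻¹.
Net heat input Q = F Δt = 214 × (32.5 hours × 3600 s/hour) = 2.50×10^7 J/m².
ΔT = Q / C = 2.50×10^7 / 1.73×10^6 = 14.5 K.

14 K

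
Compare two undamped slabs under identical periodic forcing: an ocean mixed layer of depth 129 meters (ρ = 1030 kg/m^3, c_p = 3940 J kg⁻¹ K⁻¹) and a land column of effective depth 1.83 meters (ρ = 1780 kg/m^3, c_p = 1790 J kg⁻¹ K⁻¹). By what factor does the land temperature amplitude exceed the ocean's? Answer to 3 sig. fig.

C_ocean = 1030 × 3940 × 129 = 5.24×10^8 J/(m²·K).
C_land = 1780 × 1790 × 1.83 = 5.83×10^6 J/(m²·K).
Undamped amplitude ∝ 1/C, so A_land/A_ocean = C_ocean/C_land = 89.8.

89.8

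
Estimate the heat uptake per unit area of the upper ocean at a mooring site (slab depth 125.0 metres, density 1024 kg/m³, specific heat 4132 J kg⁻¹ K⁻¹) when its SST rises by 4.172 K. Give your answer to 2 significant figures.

2.2×10^9

Areal heat capacity C = ρ c_p D = 1024 × 4132 × 125.0 = 5.29×10^8 J m⁻² K⁻¹.
ΔQ = C ΔT = 5.29×10^8 × 4.172 = 2.21×10^9 J/m².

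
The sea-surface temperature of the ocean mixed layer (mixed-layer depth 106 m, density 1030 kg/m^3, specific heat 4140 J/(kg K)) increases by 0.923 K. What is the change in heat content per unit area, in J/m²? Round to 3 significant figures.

Areal heat capacity C = ρ c_p D = 1030 × 4140 × 106 = 4.52×10^8 J/(m²·K).
ΔQ = C ΔT = 4.52×10^8 × 0.923 = 4.17×10^8 J/m².

4.17×10^8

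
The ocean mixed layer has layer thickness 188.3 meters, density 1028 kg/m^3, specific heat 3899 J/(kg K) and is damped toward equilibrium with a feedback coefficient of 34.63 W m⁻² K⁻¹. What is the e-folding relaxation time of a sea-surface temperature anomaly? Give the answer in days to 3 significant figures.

Areal heat capacity C = ρ c_p D = 1028 × 3899 × 188.3 = 7.55×10^8 J/(m²·K).
Relaxation time τ = C / λ = 7.55×10^8 / 34.63 = 2.18×10^7 s.
In days: 2.18×10^7 s / (86400 s/day) = 252 days.

252 days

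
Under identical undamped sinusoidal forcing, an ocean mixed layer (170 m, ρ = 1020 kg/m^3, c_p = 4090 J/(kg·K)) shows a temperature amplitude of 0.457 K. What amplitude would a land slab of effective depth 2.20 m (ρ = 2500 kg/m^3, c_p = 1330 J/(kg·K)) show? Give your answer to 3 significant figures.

44.3 K

C_ocean = 7.09×10^8 J/(m²·K); C_land = 7.32×10^6 J/(m²·K).
A ∝ 1/C ⇒ A_land = A_ocean × C_ocean/C_land = 0.457 × 97.0 = 44.3 K.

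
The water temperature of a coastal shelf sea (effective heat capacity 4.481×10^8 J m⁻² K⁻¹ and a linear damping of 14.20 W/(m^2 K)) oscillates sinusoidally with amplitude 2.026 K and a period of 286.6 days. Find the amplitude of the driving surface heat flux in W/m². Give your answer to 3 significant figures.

Areal heat capacity C = 4.481×10^8 J m⁻² K⁻¹ (given).
ω = 2π / 2.48×10^7 s = 2.54×10^-7 s⁻¹.
√((Cω)² + λ²) = √((114)² + 14.20²) = 115 W/(m²·K).
F₀ = A × √((Cω)²+λ²) = 2.026 × 115 = 232 W/m².

232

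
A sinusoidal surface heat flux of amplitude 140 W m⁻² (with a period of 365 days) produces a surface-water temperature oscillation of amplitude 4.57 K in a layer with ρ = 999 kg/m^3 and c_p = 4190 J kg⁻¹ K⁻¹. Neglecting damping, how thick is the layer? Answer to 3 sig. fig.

ω = 2π / 3.15×10^7 s = 1.99×10^-7 s⁻¹.
Required C = F₀ / (A ω) = 140 / (4.57 × 1.99×10^-7) = 1.54×10^8 J/(m²·K).
D = C / (ρ c_p) = 1.54×10^8 / (999 × 4190) = 36.7 m.

36.7 m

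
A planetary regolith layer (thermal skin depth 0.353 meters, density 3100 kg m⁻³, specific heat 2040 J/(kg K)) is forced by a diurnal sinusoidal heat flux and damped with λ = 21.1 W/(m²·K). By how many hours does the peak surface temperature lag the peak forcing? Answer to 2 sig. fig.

5.5 hours

Areal heat capacity C = ρ c_p D = 3100 × 2040 × 0.353 = 2.23×10^6 J/(m²·K).
ω = 2π / 86400 s = 7.27×10^-5 s⁻¹.
Phase lag φ = arctan(Cω/λ) = arctan(162/21.1) = 1.44 rad.
Time lag = φ / ω = 1.44 / 7.27×10^-5 = 19800 s = 5.51 hours.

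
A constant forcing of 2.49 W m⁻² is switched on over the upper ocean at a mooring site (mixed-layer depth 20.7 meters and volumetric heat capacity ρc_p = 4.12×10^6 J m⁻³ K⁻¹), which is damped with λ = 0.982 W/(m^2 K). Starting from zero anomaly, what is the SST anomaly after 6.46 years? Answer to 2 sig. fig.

2.3 K

Areal heat capacity C = ρc_p × D = 4.12×10^6 × 20.7 = 8.53×10^7 J m⁻² K⁻¹.
τ = C / λ = 8.53×10^7 / 0.982 = 8.68×10^7 s.
Equilibrium anomaly ΔT_eq = F / λ = 2.49 / 0.982 = 2.54 K.
t = 6.46 years = 2.04×10^8 s, so t/τ = 2.35.
ΔT(t) = ΔT_eq (1 − e^(−t/τ)) = 2.54 × (1 − e^−2.35) = 2.29 K.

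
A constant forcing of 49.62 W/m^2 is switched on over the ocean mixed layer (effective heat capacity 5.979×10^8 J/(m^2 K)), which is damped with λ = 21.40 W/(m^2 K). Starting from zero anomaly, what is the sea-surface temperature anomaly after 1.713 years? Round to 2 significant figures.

2.0 K

Areal heat capacity C = 5.979×10^8 J/(m^2 K) (given).
τ = C / λ = 5.98×10^8 / 21.40 = 2.79×10^7 s.
Equilibrium anomaly ΔT_eq = F / λ = 49.62 / 21.40 = 2.32 K.
t = 1.713 years = 5.41×10^7 s, so t/τ = 1.93.
ΔT(t) = ΔT_eq (1 − e^(−t/τ)) = 2.32 × (1 − e^−1.93) = 1.98 K.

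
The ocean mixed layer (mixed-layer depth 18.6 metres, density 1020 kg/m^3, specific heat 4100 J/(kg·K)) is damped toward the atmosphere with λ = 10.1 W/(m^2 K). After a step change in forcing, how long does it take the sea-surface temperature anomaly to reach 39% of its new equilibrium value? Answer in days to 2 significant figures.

Areal heat capacity C = ρ c_p D = 1020 × 4100 × 18.6 = 7.78×10^7 J m⁻² K⁻¹.
τ = C / λ = 7.78×10^7 / 10.1 = 7.70×10^6 s.
Fraction reached: 1 − e^(−t/τ) = 0.39 ⇒ t = −τ ln(1 − 0.39) = τ × 0.494.
t = 3.81×10^6 s = 44.1 days.

44 days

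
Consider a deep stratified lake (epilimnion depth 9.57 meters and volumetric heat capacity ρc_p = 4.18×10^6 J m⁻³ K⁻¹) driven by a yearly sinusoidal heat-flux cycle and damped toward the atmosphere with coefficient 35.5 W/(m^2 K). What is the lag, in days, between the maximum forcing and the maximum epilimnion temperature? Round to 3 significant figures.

12.8 days

Areal heat capacity C = ρc_p × D = 4.18×10^6 × 9.57 = 4.00×10^7 J/(m^2 K).
ω = 2π / 3.15×10^7 s = 1.99×10^-7 s⁻¹.
Phase lag φ = arctan(Cω/λ) = arctan(7.97/35.5) = 0.221 rad.
Time lag = φ / ω = 0.221 / 1.99×10^-7 = 1.11×10^6 s = 12.8 days.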